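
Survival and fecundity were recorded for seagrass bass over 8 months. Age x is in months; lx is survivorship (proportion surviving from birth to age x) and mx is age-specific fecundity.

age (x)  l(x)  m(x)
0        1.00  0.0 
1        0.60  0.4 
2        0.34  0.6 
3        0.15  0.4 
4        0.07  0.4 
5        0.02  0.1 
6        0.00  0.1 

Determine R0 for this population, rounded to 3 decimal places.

0.534

lx·mx by age: 0, 0.24, 0.204, 0.06, 0.028, 0.002, 0
R0 = Σ lx·mx = 0.534 → 0.534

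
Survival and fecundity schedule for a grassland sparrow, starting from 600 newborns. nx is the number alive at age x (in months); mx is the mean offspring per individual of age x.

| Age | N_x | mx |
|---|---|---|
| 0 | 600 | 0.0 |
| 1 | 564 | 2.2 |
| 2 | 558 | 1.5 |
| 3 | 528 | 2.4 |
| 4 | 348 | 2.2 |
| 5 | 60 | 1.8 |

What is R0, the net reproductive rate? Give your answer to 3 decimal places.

7.031

lx = nx/n0 = nx/600: 1, 0.94, 0.93, 0.88, 0.58, 0.1
lx·mx by age: 0, 2.068, 1.395, 2.112, 1.276, 0.18
R0 = Σ lx·mx = 7.031 → 7.031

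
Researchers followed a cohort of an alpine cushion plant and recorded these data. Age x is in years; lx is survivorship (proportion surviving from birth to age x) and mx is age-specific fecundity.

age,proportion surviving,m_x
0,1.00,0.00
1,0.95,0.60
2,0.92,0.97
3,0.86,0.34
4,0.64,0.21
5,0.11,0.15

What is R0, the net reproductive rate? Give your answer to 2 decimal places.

lx·mx by age: 0, 0.57, 0.8924, 0.2924, 0.1344, 0.0165
R0 = Σ lx·mx = 1.9057 → 1.91

1.91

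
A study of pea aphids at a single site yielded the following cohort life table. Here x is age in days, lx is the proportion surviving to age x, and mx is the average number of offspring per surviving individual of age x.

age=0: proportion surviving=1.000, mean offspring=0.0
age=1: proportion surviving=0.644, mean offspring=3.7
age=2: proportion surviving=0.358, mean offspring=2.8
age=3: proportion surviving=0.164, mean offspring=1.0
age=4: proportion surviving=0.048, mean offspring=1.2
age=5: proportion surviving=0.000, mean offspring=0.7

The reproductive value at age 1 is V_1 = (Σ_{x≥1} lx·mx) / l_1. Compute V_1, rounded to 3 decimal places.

lx·mx for x ≥ 1: 2.3828, 1.0024, 0.164, 0.0576, 0 → sum = 3.6068
V_1 = 3.6068 / l_1 = 3.6068 / 0.644 = 5.600621… → 5.601

5.601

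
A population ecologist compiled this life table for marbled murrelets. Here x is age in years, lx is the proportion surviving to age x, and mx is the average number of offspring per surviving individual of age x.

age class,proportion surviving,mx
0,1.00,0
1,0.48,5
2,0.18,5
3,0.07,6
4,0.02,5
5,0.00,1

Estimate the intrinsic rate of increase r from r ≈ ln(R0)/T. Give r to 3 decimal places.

R0 = Σ lx·mx = 0 + 2.4 + 0.9 + 0.42 + 0.1 + 0 = 3.82
Σ x·lx·mx = 5.86; T = 5.86/3.82 = 1.53403…
r ≈ ln(R0)/T = ln(3.82)/1.53403… = 0.87368… → 0.874

0.874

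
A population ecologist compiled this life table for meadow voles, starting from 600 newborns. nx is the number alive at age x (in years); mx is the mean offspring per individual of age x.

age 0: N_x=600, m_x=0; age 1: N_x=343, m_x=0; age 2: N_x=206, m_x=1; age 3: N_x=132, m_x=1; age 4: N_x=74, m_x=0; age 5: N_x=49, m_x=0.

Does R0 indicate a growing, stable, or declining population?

declining

lx = nx/n0 = nx/600: 1, 0.57167…, 0.34333…, 0.22, 0.12333…, 0.08167…
R0 = Σ lx·mx = 0 + 0 + 0.343333… + 0.22 + 0 + 0 = 0.563333…
R0 < 1, so the population is declining.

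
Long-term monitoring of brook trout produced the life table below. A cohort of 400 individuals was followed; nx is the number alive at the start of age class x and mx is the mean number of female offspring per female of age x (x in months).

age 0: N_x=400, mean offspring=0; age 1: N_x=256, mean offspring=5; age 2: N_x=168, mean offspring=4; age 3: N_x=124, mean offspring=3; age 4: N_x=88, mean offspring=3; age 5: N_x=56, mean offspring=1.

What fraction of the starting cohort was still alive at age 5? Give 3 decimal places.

l_5 = n_5/n_0 = 56/400 = 0.14 → 0.140

0.140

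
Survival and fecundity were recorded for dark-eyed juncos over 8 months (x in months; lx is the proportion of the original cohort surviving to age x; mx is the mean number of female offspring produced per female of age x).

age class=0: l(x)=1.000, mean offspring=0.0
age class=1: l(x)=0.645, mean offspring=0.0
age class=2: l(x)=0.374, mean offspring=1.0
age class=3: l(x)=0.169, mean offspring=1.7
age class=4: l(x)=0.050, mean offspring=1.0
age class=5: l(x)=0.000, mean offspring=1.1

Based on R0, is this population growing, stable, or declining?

R0 = Σ lx·mx = 0 + 0 + 0.374 + 0.2873 + 0.05 + 0 = 0.7113
R0 < 1, so the population is declining.

declining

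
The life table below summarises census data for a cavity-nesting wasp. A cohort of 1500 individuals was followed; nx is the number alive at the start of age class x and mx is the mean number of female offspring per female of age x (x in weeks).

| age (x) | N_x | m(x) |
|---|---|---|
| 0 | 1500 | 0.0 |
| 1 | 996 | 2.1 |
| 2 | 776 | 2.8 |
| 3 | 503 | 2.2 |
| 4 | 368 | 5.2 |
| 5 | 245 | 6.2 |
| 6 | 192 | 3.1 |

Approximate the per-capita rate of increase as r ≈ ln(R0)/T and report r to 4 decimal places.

0.6035

lx = nx/n0 = nx/1500: 1, 0.664, 0.51733…, 0.33533…, 0.24533…, 0.16333…, 0.128
R0 = Σ lx·mx = 0 + 1.3944 + 1.44853… + 0.73773… + 1.27573… + 1.01267… + 0.3968 = 6.265867…
Σ x·lx·mx = 19.051733…; T = 19.051733…/6.265867… = 3.04056…
r ≈ ln(R0)/T = ln(6.265867…)/3.04056… = 0.603546… → 0.6035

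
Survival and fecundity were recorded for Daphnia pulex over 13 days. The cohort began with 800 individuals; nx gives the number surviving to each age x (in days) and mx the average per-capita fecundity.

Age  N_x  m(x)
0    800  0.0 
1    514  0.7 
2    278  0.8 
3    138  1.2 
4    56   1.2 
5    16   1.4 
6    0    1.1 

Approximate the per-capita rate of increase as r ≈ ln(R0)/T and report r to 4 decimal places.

lx = nx/n0 = nx/800: 1, 0.6425, 0.3475, 0.1725, 0.07, 0.02, 0
R0 = Σ lx·mx = 0 + 0.44975 + 0.278 + 0.207 + 0.084 + 0.028 + 0 = 1.04675
Σ x·lx·mx = 2.10275; T = 2.10275/1.04675 = 2.00884…
r ≈ ln(R0)/T = ln(1.04675)/2.00884… = 0.022745… → 0.0227

0.0227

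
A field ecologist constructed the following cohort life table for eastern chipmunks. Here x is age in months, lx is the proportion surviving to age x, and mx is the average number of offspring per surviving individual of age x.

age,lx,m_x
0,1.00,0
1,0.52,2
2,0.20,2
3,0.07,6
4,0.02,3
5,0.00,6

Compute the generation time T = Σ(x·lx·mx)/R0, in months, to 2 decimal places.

lx·mx: 0, 1.04, 0.4, 0.42, 0.06, 0 → R0 = 1.92
x·lx·mx: 0, 1.04, 0.8, 1.26, 0.24, 0 → Σ = 3.34
T = 3.34 / 1.92 = 1.739583… → 1.74

1.74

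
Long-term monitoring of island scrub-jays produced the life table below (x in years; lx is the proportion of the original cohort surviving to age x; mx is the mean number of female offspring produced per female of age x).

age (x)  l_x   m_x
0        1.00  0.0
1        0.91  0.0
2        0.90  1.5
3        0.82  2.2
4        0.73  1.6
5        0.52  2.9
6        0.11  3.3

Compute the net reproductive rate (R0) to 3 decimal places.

lx·mx by age: 0, 0, 1.35, 1.804, 1.168, 1.508, 0.363
R0 = Σ lx·mx = 6.193 → 6.193

6.193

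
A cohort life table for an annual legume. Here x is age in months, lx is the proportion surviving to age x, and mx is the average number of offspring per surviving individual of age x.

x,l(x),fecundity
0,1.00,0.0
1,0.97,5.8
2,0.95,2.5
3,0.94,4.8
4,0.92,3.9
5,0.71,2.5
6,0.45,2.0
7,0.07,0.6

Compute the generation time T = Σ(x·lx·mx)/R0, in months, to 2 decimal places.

lx·mx: 0, 5.626, 2.375, 4.512, 3.588, 1.775, 0.9, 0.042 → R0 = 18.818
x·lx·mx: 0, 5.626, 4.75, 13.536, 14.352, 8.875, 5.4, 0.294 → Σ = 52.833
T = 52.833 / 18.818 = 2.807578… → 2.81

2.81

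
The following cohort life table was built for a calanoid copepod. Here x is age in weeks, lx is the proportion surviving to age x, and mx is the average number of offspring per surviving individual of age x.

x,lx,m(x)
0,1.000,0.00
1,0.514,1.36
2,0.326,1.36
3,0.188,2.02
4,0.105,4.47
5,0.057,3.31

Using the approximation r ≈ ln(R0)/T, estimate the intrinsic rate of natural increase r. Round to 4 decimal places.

R0 = Σ lx·mx = 0 + 0.69904 + 0.44336 + 0.37976 + 0.46935 + 0.18867 = 2.18018
Σ x·lx·mx = 5.54579; T = 5.54579/2.18018 = 2.54373…
r ≈ ln(R0)/T = ln(2.18018)/2.54373… = 0.306403… → 0.3064

0.3064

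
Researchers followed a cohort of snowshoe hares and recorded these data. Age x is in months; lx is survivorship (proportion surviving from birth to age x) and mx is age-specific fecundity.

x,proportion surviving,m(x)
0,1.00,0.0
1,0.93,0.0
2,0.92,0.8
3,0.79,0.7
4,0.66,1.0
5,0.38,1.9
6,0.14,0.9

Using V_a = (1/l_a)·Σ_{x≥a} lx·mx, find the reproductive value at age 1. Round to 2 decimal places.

lx·mx for x ≥ 1: 0, 0.736, 0.553, 0.66, 0.722, 0.126 → sum = 2.797
V_1 = 2.797 / l_1 = 2.797 / 0.93 = 3.007527… → 3.01

3.01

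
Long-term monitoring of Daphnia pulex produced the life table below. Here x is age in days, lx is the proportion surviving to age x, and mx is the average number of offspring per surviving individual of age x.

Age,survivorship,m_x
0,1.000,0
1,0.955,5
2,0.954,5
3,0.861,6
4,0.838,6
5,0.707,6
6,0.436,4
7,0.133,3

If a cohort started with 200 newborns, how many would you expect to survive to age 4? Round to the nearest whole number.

Expected survivors = N0 · l_4 = 200 × 0.838 = 167.6 → 168

168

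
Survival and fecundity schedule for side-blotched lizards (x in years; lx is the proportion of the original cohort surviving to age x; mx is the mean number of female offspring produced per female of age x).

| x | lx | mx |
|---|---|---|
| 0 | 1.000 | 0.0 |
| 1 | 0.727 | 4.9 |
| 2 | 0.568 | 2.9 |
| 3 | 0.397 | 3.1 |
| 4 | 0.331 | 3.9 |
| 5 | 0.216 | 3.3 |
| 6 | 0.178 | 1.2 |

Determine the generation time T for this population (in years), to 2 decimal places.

2.37

lx·mx: 0, 3.5623, 1.6472, 1.2307, 1.2909, 0.7128, 0.2136 → R0 = 8.6575
x·lx·mx: 0, 3.5623, 3.2944, 3.6921, 5.1636, 3.564, 1.2816 → Σ = 20.558
T = 20.558 / 8.6575 = 2.374589… → 2.37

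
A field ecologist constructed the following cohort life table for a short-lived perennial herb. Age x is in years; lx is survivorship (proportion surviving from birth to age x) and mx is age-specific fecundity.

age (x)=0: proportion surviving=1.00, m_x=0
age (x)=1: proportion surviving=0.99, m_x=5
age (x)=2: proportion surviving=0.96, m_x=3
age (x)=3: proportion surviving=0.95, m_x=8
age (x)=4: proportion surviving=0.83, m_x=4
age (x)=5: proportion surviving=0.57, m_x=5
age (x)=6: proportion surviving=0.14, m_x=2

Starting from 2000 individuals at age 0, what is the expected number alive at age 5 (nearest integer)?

1140

Expected survivors = N0 · l_5 = 2000 × 0.57 = 1140 → 1140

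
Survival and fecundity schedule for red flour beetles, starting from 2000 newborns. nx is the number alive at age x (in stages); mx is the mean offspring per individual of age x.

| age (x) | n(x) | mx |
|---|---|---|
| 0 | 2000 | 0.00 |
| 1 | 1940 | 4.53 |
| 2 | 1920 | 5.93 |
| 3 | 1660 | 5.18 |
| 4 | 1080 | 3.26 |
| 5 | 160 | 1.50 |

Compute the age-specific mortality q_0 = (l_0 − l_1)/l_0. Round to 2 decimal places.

0.03

lx = nx/n0 = nx/2000: 1, 0.97, 0.96, 0.83, 0.54, 0.08
q_0 = (l_0 − l_1) / l_0 = (1 − 0.97) / 1
     = 0.03 / 1 = 0.03 → 0.03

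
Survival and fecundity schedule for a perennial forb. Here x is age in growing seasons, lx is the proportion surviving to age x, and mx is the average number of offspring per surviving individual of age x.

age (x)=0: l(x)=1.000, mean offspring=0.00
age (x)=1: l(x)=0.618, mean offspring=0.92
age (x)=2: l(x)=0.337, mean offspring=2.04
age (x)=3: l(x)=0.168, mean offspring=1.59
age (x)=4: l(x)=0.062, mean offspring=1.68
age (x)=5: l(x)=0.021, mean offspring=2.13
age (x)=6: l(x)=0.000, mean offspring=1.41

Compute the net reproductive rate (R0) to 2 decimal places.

lx·mx by age: 0, 0.56856, 0.68748, 0.26712, 0.10416, 0.04473, 0
R0 = Σ lx·mx = 1.67205 → 1.67

1.67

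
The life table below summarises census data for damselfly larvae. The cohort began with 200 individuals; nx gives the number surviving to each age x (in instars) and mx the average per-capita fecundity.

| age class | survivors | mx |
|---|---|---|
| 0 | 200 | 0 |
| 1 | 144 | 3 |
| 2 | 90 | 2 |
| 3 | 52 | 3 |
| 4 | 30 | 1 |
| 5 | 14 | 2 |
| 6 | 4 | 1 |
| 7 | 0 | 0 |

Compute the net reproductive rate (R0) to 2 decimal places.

lx = nx/n0 = nx/200: 1, 0.72, 0.45, 0.26, 0.15, 0.07, 0.02, 0
lx·mx by age: 0, 2.16, 0.9, 0.78, 0.15, 0.14, 0.02, 0
R0 = Σ lx·mx = 4.15 → 4.15

4.15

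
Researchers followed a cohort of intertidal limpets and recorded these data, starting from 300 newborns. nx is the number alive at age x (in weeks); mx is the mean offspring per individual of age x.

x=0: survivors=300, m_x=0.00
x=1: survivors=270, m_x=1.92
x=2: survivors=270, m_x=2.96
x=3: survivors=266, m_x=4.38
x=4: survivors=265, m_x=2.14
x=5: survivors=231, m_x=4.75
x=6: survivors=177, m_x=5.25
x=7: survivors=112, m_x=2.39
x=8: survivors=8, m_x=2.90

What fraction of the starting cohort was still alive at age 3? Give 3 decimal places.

0.887

l_3 = n_3/n_0 = 266/300 = 0.886667… → 0.887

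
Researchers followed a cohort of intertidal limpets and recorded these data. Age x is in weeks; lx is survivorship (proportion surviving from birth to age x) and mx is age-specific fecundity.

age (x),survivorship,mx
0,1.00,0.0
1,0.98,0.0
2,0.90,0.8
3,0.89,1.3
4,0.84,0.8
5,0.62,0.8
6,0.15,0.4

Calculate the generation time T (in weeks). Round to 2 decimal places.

lx·mx: 0, 0, 0.72, 1.157, 0.672, 0.496, 0.06 → R0 = 3.105
x·lx·mx: 0, 0, 1.44, 3.471, 2.688, 2.48, 0.36 → Σ = 10.439
T = 10.439 / 3.105 = 3.361997… → 3.36

3.36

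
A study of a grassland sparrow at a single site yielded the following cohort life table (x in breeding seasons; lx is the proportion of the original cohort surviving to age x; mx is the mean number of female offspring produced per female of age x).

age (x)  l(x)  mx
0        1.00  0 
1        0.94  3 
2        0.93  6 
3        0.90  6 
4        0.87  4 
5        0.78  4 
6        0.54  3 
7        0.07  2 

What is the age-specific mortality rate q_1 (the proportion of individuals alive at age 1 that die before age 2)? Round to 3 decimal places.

0.011

q_1 = (l_1 − l_2) / l_1 = (0.94 − 0.93) / 0.94
     = 0.01 / 0.94 = 0.010638… → 0.011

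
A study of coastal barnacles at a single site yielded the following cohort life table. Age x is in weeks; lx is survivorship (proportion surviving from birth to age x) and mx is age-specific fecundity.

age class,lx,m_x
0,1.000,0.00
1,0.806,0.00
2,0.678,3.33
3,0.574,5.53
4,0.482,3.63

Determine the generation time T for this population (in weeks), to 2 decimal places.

lx·mx: 0, 0, 2.25774, 3.17422, 1.74966 → R0 = 7.18162
x·lx·mx: 0, 0, 4.51548, 9.52266, 6.99864 → Σ = 21.03678
T = 21.03678 / 7.18162 = 2.929253… → 2.93

2.93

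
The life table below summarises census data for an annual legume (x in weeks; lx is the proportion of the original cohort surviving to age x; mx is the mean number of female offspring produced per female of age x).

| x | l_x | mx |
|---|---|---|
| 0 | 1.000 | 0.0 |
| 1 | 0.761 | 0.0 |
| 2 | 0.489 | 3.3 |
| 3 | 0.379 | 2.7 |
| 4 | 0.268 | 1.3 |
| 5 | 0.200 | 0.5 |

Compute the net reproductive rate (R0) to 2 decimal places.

lx·mx by age: 0, 0, 1.6137, 1.0233, 0.3484, 0.1
R0 = Σ lx·mx = 3.0854 → 3.09

3.09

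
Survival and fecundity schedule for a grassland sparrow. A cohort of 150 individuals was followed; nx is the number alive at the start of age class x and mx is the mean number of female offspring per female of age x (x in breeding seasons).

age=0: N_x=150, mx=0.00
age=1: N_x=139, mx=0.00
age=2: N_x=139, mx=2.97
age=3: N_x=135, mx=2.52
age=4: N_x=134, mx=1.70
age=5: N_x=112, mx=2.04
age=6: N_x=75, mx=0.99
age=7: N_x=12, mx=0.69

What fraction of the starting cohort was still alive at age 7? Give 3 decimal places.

0.080

l_7 = n_7/n_0 = 12/150 = 0.08 → 0.080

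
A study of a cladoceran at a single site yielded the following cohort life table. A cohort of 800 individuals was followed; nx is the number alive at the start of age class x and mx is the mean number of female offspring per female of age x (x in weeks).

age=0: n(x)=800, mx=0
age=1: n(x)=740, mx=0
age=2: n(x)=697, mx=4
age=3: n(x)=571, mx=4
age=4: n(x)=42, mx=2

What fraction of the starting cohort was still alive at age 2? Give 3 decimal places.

0.871

l_2 = n_2/n_0 = 697/800 = 0.87125 → 0.871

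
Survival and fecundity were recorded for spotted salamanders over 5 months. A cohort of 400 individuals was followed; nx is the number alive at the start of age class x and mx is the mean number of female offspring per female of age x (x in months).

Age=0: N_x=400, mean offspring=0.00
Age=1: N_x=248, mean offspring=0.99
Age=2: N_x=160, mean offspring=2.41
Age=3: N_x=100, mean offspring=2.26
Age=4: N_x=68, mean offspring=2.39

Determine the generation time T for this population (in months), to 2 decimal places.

lx = nx/n0 = nx/400: 1, 0.62, 0.4, 0.25, 0.17
lx·mx: 0, 0.6138, 0.964, 0.565, 0.4063 → R0 = 2.5491
x·lx·mx: 0, 0.6138, 1.928, 1.695, 1.6252 → Σ = 5.862
T = 5.862 / 2.5491 = 2.299635… → 2.30

2.30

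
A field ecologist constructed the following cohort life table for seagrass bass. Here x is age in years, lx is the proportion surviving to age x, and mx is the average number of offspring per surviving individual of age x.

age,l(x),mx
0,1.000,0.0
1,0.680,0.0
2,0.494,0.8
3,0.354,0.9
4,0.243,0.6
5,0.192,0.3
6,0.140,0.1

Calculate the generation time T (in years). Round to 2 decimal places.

lx·mx: 0, 0, 0.3952, 0.3186, 0.1458, 0.0576, 0.014 → R0 = 0.9312
x·lx·mx: 0, 0, 0.7904, 0.9558, 0.5832, 0.288, 0.084 → Σ = 2.7014
T = 2.7014 / 0.9312 = 2.900988… → 2.90

2.90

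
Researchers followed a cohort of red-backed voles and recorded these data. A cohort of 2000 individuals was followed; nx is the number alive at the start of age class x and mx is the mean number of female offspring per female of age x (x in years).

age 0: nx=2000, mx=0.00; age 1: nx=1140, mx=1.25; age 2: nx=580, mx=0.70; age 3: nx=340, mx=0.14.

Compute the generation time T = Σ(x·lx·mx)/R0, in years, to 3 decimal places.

1.267

lx = nx/n0 = nx/2000: 1, 0.57, 0.29, 0.17
lx·mx: 0, 0.7125, 0.203, 0.0238 → R0 = 0.9393
x·lx·mx: 0, 0.7125, 0.406, 0.0714 → Σ = 1.1899
T = 1.1899 / 0.9393 = 1.266794… → 1.267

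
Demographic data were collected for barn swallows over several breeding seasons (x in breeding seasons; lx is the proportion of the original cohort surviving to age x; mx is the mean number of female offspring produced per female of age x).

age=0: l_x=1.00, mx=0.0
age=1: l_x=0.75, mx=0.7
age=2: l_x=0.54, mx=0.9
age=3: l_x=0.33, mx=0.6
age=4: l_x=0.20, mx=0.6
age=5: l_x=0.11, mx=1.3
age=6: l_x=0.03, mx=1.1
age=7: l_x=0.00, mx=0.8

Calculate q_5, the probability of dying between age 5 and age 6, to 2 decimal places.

0.73

q_5 = (l_5 − l_6) / l_5 = (0.11 − 0.03) / 0.11
     = 0.08 / 0.11 = 0.727273… → 0.73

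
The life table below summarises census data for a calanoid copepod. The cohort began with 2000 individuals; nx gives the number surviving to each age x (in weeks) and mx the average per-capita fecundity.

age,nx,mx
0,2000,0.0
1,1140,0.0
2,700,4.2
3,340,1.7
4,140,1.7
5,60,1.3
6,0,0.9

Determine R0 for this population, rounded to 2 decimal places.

1.92

lx = nx/n0 = nx/2000: 1, 0.57, 0.35, 0.17, 0.07, 0.03, 0
lx·mx by age: 0, 0, 1.47, 0.289, 0.119, 0.039, 0
R0 = Σ lx·mx = 1.917 → 1.92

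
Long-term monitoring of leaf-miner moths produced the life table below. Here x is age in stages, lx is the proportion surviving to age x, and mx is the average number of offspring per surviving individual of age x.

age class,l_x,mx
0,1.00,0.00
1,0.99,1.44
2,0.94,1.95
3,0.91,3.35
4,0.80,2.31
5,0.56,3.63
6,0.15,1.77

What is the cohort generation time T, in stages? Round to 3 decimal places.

3.194

lx·mx: 0, 1.4256, 1.833, 3.0485, 1.848, 2.0328, 0.2655 → R0 = 10.4534
x·lx·mx: 0, 1.4256, 3.666, 9.1455, 7.392, 10.164, 1.593 → Σ = 33.3861
T = 33.3861 / 10.4534 = 3.193803… → 3.194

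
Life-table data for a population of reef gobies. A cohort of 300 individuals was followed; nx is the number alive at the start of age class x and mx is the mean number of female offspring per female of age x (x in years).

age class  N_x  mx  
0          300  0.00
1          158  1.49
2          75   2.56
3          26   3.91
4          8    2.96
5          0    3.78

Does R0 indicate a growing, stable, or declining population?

growing

lx = nx/n0 = nx/300: 1, 0.52667…, 0.25, 0.08667…, 0.02667…, 0
R0 = Σ lx·mx = 0 + 0.784733… + 0.64 + 0.338867… + 0.078933… + 0 = 1.842533…
R0 > 1, so the population is growing.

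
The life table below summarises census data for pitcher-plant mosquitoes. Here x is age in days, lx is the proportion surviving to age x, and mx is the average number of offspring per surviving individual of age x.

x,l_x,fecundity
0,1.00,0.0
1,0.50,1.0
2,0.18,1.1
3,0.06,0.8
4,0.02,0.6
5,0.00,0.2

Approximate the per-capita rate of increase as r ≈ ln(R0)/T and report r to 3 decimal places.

R0 = Σ lx·mx = 0 + 0.5 + 0.198 + 0.048 + 0.012 + 0 = 0.758
Σ x·lx·mx = 1.088; T = 1.088/0.758 = 1.43536…
r ≈ ln(R0)/T = ln(0.758)/1.43536… = -0.19303… → -0.193

-0.193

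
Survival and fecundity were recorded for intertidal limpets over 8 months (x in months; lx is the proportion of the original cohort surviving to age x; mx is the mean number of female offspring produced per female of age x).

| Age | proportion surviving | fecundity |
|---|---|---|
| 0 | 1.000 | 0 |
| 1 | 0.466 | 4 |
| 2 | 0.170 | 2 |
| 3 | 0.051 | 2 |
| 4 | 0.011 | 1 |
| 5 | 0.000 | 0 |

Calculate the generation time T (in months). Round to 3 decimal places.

lx·mx: 0, 1.864, 0.34, 0.102, 0.011, 0 → R0 = 2.317
x·lx·mx: 0, 1.864, 0.68, 0.306, 0.044, 0 → Σ = 2.894
T = 2.894 / 2.317 = 1.249029… → 1.249

1.249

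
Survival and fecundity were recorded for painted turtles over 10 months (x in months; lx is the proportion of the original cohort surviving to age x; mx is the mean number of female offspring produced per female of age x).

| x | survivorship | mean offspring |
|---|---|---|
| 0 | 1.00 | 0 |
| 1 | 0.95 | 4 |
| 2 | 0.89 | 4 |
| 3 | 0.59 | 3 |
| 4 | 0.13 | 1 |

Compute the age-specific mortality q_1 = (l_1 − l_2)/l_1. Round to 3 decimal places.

0.063

q_1 = (l_1 − l_2) / l_1 = (0.95 − 0.89) / 0.95
     = 0.06 / 0.95 = 0.063158… → 0.063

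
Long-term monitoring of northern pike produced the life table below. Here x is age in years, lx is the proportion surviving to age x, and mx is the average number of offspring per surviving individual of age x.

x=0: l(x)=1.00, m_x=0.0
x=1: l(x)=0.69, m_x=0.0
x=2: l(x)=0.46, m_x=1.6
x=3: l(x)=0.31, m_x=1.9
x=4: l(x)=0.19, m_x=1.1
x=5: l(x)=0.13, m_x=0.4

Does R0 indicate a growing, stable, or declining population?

R0 = Σ lx·mx = 0 + 0 + 0.736 + 0.589 + 0.209 + 0.052 = 1.586
R0 > 1, so the population is growing.

growing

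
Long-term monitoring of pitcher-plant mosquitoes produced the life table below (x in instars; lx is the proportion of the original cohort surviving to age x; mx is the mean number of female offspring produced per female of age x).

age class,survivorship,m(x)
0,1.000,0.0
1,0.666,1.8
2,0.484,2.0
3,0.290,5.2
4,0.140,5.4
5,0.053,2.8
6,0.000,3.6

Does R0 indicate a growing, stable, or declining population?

growing

R0 = Σ lx·mx = 0 + 1.1988 + 0.968 + 1.508 + 0.756 + 0.1484 + 0 = 4.5792
R0 > 1, so the population is growing.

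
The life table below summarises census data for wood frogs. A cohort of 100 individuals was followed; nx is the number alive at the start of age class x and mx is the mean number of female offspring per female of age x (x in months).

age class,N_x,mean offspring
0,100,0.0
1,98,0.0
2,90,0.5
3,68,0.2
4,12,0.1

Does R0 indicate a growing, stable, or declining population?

lx = nx/n0 = nx/100: 1, 0.98, 0.9, 0.68, 0.12
R0 = Σ lx·mx = 0 + 0 + 0.45 + 0.136 + 0.012 = 0.598
R0 < 1, so the population is declining.

declining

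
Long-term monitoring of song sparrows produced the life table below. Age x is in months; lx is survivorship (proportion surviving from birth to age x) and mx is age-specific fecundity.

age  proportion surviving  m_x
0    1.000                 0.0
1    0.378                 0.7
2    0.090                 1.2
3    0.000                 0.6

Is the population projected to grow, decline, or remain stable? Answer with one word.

R0 = Σ lx·mx = 0 + 0.2646 + 0.108 + 0 = 0.3726
R0 < 1, so the population is declining.

declining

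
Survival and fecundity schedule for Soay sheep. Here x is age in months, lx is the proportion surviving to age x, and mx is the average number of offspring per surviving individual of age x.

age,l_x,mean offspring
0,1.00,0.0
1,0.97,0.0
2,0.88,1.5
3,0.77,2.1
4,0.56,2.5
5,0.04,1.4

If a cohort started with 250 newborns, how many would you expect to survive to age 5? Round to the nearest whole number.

10

Expected survivors = N0 · l_5 = 250 × 0.04 = 10 → 10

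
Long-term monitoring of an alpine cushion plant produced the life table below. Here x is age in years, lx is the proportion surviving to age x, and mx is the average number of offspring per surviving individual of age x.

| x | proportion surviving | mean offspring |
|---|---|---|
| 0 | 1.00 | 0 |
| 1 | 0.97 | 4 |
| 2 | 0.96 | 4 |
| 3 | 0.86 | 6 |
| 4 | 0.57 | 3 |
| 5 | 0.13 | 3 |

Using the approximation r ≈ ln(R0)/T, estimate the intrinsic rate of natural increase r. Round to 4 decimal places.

R0 = Σ lx·mx = 0 + 3.88 + 3.84 + 5.16 + 1.71 + 0.39 = 14.98
Σ x·lx·mx = 35.83; T = 35.83/14.98 = 2.39186…
r ≈ ln(R0)/T = ln(14.98)/2.39186… = 1.131638… → 1.1316

1.1316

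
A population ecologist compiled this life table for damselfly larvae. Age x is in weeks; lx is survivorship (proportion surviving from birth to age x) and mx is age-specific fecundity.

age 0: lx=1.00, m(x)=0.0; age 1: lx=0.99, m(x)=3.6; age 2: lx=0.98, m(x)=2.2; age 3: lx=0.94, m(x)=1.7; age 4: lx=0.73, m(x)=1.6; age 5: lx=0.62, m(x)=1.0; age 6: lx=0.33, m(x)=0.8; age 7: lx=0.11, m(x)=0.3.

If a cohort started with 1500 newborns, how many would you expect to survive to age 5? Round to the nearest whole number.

930

Expected survivors = N0 · l_5 = 1500 × 0.62 = 930 → 930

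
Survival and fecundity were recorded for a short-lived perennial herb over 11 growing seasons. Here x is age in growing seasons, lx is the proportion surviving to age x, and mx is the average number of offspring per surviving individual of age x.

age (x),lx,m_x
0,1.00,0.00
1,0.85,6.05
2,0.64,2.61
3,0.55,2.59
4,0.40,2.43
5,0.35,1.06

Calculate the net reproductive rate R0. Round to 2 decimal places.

9.58

lx·mx by age: 0, 5.1425, 1.6704, 1.4245, 0.972, 0.371
R0 = Σ lx·mx = 9.5804 → 9.58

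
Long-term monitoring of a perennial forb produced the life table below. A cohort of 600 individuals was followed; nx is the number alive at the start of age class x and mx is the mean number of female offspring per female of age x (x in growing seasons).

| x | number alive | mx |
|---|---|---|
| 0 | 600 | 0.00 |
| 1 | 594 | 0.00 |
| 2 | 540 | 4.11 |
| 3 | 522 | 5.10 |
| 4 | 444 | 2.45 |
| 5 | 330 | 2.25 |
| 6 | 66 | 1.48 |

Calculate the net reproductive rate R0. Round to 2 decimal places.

lx = nx/n0 = nx/600: 1, 0.99, 0.9, 0.87, 0.74, 0.55, 0.11
lx·mx by age: 0, 0, 3.699, 4.437, 1.813, 1.2375, 0.1628
R0 = Σ lx·mx = 11.3493 → 11.35

11.35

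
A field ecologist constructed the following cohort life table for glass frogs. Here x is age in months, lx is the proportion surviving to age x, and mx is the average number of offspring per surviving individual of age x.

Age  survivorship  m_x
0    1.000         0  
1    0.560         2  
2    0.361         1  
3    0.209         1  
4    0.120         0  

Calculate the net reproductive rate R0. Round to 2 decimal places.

1.69

lx·mx by age: 0, 1.12, 0.361, 0.209, 0
R0 = Σ lx·mx = 1.69 → 1.69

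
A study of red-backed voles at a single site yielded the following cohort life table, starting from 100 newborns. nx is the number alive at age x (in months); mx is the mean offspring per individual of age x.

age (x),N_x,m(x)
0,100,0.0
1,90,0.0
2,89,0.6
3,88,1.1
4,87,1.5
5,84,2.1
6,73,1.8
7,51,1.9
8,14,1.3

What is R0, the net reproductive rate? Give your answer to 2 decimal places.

7.04

lx = nx/n0 = nx/100: 1, 0.9, 0.89, 0.88, 0.87, 0.84, 0.73, 0.51, 0.14
lx·mx by age: 0, 0, 0.534, 0.968, 1.305, 1.764, 1.314, 0.969, 0.182
R0 = Σ lx·mx = 7.036 → 7.04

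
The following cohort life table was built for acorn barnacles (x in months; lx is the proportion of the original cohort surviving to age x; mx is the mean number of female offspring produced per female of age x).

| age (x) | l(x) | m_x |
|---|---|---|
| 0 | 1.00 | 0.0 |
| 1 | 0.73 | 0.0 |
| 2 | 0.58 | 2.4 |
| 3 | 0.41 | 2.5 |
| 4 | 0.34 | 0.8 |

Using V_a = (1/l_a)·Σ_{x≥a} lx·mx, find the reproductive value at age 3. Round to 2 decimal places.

lx·mx for x ≥ 3: 1.025, 0.272 → sum = 1.297
V_3 = 1.297 / l_3 = 1.297 / 0.41 = 3.163415… → 3.16

3.16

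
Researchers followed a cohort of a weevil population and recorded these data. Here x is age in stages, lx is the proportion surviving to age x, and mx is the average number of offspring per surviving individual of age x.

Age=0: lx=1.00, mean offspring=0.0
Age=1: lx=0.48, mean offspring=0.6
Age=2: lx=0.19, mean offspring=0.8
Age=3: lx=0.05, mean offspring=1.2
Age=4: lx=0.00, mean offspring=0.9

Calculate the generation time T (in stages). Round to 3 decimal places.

lx·mx: 0, 0.288, 0.152, 0.06, 0 → R0 = 0.5
x·lx·mx: 0, 0.288, 0.304, 0.18, 0 → Σ = 0.772
T = 0.772 / 0.5 = 1.544 → 1.544

1.544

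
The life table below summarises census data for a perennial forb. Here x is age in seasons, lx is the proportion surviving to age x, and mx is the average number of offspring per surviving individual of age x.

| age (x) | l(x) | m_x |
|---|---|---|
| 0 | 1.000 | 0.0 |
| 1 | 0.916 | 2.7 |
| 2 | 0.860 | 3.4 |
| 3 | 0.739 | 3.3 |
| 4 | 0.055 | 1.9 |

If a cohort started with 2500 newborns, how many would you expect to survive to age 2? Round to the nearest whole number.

Expected survivors = N0 · l_2 = 2500 × 0.860 = 2150 → 2150

2150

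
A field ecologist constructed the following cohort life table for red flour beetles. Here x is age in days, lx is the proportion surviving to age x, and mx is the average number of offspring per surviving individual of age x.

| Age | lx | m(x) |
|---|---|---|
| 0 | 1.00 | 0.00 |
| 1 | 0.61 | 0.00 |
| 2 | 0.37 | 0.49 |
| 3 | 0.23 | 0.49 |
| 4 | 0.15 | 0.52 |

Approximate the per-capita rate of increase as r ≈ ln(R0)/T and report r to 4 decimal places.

R0 = Σ lx·mx = 0 + 0 + 0.1813 + 0.1127 + 0.078 = 0.372
Σ x·lx·mx = 1.0127; T = 1.0127/0.372 = 2.72231…
r ≈ ln(R0)/T = ln(0.372)/2.72231… = -0.363243… → -0.3632

-0.3632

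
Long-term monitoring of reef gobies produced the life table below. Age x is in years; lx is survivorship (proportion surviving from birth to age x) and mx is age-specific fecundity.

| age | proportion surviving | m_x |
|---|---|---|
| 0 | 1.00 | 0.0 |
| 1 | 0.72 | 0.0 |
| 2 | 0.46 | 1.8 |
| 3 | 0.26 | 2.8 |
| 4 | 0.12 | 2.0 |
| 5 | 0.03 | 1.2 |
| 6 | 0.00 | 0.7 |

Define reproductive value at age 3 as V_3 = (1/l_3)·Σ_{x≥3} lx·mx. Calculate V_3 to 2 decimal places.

lx·mx for x ≥ 3: 0.728, 0.24, 0.036, 0 → sum = 1.004
V_3 = 1.004 / l_3 = 1.004 / 0.26 = 3.861538… → 3.86

3.86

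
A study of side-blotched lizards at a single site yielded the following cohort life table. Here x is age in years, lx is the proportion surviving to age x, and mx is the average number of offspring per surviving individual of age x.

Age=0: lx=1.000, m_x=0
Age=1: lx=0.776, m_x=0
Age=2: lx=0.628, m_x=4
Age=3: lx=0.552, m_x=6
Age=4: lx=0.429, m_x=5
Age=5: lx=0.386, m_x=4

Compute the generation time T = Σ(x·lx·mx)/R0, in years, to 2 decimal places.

3.29

lx·mx: 0, 0, 2.512, 3.312, 2.145, 1.544 → R0 = 9.513
x·lx·mx: 0, 0, 5.024, 9.936, 8.58, 7.72 → Σ = 31.26
T = 31.26 / 9.513 = 3.28603… → 3.29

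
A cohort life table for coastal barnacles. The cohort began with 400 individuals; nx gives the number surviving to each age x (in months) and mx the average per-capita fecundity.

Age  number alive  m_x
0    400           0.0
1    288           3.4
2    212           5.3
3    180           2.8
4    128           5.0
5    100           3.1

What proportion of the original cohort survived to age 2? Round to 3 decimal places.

l_2 = n_2/n_0 = 212/400 = 0.53 → 0.530

0.530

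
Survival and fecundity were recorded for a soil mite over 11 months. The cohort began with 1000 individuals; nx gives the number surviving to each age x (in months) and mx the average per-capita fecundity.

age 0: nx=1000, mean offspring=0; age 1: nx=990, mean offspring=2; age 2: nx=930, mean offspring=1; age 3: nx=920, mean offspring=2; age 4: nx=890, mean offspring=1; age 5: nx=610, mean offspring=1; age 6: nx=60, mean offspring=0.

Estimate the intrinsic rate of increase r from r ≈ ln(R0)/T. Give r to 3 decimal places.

lx = nx/n0 = nx/1000: 1, 0.99, 0.93, 0.92, 0.89, 0.61, 0.06
R0 = Σ lx·mx = 0 + 1.98 + 0.93 + 1.84 + 0.89 + 0.61 + 0 = 6.25
Σ x·lx·mx = 15.97; T = 15.97/6.25 = 2.5552
r ≈ ln(R0)/T = ln(6.25)/2.5552 = 0.7172… → 0.717

0.717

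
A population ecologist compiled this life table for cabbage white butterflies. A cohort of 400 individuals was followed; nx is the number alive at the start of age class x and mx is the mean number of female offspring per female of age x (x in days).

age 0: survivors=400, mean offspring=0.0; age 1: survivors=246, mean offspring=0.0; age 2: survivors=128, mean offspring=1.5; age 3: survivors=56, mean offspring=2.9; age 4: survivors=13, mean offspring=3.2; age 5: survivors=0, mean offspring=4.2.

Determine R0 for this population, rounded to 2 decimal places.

0.99

lx = nx/n0 = nx/400: 1, 0.615, 0.32, 0.14, 0.0325, 0
lx·mx by age: 0, 0, 0.48, 0.406, 0.104, 0
R0 = Σ lx·mx = 0.99 → 0.99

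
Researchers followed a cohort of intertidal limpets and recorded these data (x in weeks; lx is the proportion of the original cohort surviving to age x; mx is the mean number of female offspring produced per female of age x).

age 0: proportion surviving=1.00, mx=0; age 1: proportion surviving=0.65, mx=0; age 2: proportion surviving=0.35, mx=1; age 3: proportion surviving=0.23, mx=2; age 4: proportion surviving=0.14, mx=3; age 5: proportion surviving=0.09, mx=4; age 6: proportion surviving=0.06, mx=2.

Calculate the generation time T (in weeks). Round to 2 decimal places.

lx·mx: 0, 0, 0.35, 0.46, 0.42, 0.36, 0.12 → R0 = 1.71
x·lx·mx: 0, 0, 0.7, 1.38, 1.68, 1.8, 0.72 → Σ = 6.28
T = 6.28 / 1.71 = 3.672515… → 3.67

3.67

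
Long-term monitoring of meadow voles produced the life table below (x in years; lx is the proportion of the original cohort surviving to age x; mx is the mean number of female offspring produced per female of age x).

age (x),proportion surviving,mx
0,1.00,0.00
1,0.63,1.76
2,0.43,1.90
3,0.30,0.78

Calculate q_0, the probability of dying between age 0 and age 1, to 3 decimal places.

q_0 = (l_0 − l_1) / l_0 = (1 − 0.63) / 1
     = 0.37 / 1 = 0.37 → 0.370

0.370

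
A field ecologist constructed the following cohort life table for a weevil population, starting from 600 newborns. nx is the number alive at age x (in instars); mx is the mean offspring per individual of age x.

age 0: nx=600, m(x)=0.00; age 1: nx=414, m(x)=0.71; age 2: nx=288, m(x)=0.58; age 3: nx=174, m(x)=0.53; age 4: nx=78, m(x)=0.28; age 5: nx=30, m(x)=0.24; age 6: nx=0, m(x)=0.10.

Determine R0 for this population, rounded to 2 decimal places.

0.97

lx = nx/n0 = nx/600: 1, 0.69, 0.48, 0.29, 0.13, 0.05, 0
lx·mx by age: 0, 0.4899, 0.2784, 0.1537, 0.0364, 0.012, 0
R0 = Σ lx·mx = 0.9704 → 0.97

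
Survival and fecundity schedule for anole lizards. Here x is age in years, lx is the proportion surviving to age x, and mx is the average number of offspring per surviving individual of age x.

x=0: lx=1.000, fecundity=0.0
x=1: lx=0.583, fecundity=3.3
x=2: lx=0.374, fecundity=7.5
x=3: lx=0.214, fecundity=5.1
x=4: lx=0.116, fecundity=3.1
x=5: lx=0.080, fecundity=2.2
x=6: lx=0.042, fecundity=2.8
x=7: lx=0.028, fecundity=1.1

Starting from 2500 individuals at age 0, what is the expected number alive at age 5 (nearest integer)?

200

Expected survivors = N0 · l_5 = 2500 × 0.080 = 200 → 200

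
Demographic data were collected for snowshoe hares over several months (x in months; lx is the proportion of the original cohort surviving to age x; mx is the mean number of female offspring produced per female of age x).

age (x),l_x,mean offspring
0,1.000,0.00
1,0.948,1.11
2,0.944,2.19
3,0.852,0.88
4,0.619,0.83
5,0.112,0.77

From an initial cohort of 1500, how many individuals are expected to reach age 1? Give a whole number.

1422

Expected survivors = N0 · l_1 = 1500 × 0.948 = 1422 → 1422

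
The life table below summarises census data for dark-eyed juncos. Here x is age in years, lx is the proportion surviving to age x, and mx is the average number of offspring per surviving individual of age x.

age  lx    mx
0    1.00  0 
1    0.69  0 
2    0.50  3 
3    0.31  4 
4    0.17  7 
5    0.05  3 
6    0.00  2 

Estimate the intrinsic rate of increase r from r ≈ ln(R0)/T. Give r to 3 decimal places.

0.469

R0 = Σ lx·mx = 0 + 0 + 1.5 + 1.24 + 1.19 + 0.15 + 0 = 4.08
Σ x·lx·mx = 12.23; T = 12.23/4.08 = 2.99755…
r ≈ ln(R0)/T = ln(4.08)/2.99755… = 0.46908… → 0.469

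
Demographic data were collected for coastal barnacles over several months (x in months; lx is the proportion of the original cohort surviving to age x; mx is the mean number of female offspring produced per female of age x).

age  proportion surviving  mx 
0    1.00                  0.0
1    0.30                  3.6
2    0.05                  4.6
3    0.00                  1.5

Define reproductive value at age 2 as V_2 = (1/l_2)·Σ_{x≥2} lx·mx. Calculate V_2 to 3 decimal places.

lx·mx for x ≥ 2: 0.23, 0 → sum = 0.23
V_2 = 0.23 / l_2 = 0.23 / 0.05 = 4.6 → 4.600

4.600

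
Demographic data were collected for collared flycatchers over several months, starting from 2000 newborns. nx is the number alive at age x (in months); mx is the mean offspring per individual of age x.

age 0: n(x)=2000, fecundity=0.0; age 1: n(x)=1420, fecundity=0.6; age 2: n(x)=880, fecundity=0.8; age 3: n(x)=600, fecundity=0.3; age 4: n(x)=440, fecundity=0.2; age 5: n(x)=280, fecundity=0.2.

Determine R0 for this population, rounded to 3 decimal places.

0.940

lx = nx/n0 = nx/2000: 1, 0.71, 0.44, 0.3, 0.22, 0.14
lx·mx by age: 0, 0.426, 0.352, 0.09, 0.044, 0.028
R0 = Σ lx·mx = 0.94 → 0.940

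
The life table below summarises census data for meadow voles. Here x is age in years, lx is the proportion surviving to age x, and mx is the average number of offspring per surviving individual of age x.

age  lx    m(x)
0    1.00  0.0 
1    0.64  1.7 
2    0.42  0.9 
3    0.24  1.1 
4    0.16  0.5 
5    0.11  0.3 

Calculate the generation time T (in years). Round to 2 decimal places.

lx·mx: 0, 1.088, 0.378, 0.264, 0.08, 0.033 → R0 = 1.843
x·lx·mx: 0, 1.088, 0.756, 0.792, 0.32, 0.165 → Σ = 3.121
T = 3.121 / 1.843 = 1.693435… → 1.69

1.69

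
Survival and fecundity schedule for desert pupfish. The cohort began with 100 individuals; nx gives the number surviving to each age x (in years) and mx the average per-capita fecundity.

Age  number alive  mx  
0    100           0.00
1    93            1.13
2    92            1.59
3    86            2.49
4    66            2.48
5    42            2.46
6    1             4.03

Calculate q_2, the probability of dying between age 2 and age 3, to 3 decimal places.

lx = nx/n0 = nx/100: 1, 0.93, 0.92, 0.86, 0.66, 0.42, 0.01
q_2 = (l_2 − l_3) / l_2 = (0.92 − 0.86) / 0.92
     = 0.06 / 0.92 = 0.065217… → 0.065

0.065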